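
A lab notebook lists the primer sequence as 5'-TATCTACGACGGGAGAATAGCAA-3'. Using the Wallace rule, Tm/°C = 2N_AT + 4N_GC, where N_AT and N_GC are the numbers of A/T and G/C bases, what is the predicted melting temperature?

66°C

Base counts: T=4, A=9, G=6, C=4
AT pairs contribute 13, GC pairs contribute 10.
Tm = 4·10 + 2·13 = 40 + 26 = 66°C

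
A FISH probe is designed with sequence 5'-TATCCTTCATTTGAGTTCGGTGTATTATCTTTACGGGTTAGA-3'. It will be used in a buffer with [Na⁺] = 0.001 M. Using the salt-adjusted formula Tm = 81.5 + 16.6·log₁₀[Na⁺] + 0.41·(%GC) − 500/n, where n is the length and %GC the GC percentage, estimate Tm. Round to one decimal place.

34.4°C

Length n = 42. C=6, G=9, T=19, A=8
G+C = 15, so %GC = 15/42 × 100 = 35.714%
Salt term: 16.6 × (-3) = -49.8
GC term: 0.41 × 35.714 = 14.643; length term: −500/42 = −11.905
Tm = 81.5 + (-49.8) + 14.643 − 11.905 = 34.438 → 34.4°C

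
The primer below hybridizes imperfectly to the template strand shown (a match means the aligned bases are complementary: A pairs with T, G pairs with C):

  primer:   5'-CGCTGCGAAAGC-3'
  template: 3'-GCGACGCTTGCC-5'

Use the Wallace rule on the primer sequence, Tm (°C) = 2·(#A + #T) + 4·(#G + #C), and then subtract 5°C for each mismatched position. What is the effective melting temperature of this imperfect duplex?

30°C

Primer base counts: A=3, T=1, G=4, C=4 → A+T=4, G+C=8
Perfect-match Tm = 2(4) + 4(8) = 8 + 32 = 40°C
Mismatches (positions where the bases are not complementary): 2 (at positions 10, 12)
Effective Tm = 40 − 2×5 = 40 − 10 = 30°C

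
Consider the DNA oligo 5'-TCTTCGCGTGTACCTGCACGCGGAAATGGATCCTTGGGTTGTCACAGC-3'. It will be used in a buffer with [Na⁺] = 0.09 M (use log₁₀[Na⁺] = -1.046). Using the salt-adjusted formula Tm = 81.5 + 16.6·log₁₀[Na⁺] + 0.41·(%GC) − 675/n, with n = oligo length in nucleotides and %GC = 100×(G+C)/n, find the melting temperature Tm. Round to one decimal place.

Length n = 48. Base counts: T=13, C=13, A=8, G=14
G+C = 27, so %GC = 27/48 × 100 = 56.25%
Salt term: 16.6 × (-1.046) = -17.364
GC term: 0.41 × 56.25 = 23.062; length term: −675/48 = −14.062
Tm = 81.5 + (-17.364) + 23.062 − 14.062 = 73.136 → 73.1°C

73.1°C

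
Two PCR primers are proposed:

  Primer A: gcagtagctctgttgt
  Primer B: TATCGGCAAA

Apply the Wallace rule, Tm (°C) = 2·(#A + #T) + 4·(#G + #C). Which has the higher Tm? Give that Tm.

Primer A: A+T=8, G+C=8 → Tm = 2(8)+4(8) = 48°C
Primer B: A+T=6, G+C=4 → Tm = 2(6)+4(4) = 28°C
48°C vs 28°C → primer A is higher.

Primer A, 48°C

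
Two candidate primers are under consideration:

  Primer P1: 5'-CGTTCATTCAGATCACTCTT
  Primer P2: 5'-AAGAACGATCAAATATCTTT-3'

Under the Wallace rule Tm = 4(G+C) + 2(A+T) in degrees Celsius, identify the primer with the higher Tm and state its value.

Primer P1: A+T=12, G+C=8 → Tm = 2(12)+4(8) = 56°C
Primer P2: A+T=15, G+C=5 → Tm = 2(15)+4(5) = 50°C
56°C vs 50°C → primer P1 is higher.

Primer P1, 56°C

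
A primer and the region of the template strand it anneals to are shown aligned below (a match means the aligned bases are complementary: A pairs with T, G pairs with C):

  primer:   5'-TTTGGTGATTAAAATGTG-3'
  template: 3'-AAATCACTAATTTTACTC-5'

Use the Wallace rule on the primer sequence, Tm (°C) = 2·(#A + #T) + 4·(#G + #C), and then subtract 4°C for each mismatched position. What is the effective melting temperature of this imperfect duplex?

Primer base counts: A=5, T=8, G=5, C=0 → A+T=13, G+C=5
Perfect-match Tm = 2(13) + 4(5) = 26 + 20 = 46°C
Mismatches (positions where the bases are not complementary): 2 (at positions 4, 17)
Effective Tm = 46 − 2×4 = 46 − 8 = 38°C

38°C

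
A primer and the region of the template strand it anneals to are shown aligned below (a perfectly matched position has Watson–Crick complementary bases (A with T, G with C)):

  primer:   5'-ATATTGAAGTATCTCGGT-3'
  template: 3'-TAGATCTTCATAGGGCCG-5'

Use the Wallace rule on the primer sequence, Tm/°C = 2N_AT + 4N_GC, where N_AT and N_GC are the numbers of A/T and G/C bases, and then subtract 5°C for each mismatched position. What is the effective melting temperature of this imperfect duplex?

28°C

Primer base counts: A=5, T=7, G=4, C=2 → A+T=12, G+C=6
Perfect-match Tm = 2(12) + 4(6) = 24 + 24 = 48°C
Mismatches (positions where the bases are not complementary): 4 (at positions 3, 5, 14, 18)
Effective Tm = 48 − 4×5 = 48 − 20 = 28°C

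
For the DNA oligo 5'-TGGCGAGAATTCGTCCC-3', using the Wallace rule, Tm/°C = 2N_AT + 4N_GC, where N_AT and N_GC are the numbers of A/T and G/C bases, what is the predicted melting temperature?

54°C

Scanning the sequence gives T=4, G=5, C=5, A=3.
A+T = 7, G+C = 10
Tm = 2×7 + 4×10 = 54°C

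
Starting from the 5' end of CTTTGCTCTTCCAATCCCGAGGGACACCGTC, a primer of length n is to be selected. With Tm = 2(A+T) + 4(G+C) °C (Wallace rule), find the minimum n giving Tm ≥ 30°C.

n = 11

First 10 bases: CTTTGCTCTT → Tm = 28°C (< 30°C)
First 11 bases: CTTTGCTCTTC → Tm = 32°C (≥ 30°C)
Since every base adds ≥2°C, Tm only increases with n, so the threshold is first crossed at n = 11.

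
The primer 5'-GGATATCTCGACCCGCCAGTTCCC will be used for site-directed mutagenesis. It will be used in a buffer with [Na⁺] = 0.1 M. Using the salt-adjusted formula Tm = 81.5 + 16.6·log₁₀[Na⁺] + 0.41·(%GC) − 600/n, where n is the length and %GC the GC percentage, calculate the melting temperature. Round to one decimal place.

Length n = 24. Counting bases: A=4, T=5, G=5, C=10
G+C = 15, so %GC = 15/24 × 100 = 62.5%
Salt term: 16.6 × (-1) = -16.6
GC term: 0.41 × 62.5 = 25.625; length term: −600/24 = −25
Tm = 81.5 + (-16.6) + 25.625 − 25 = 65.525 → 65.5°C

65.5°C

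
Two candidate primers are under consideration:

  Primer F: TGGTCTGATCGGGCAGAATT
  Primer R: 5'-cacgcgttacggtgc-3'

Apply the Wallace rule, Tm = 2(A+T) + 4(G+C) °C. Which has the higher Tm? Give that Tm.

Primer F: A+T=10, G+C=10 → Tm = 2(10)+4(10) = 60°C
Primer R: A+T=5, G+C=10 → Tm = 2(5)+4(10) = 50°C
60°C vs 50°C → primer F is higher.

Primer F, 60°C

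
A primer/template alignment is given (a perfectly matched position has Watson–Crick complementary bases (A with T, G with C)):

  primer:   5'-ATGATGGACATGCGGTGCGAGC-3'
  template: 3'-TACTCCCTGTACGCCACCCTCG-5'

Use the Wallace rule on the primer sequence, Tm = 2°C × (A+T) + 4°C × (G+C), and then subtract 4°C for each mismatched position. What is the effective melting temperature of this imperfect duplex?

62°C

Primer base counts: A=5, T=4, G=9, C=4 → A+T=9, G+C=13
Perfect-match Tm = 2(9) + 4(13) = 18 + 52 = 70°C
Mismatches (positions where the bases are not complementary): 2 (at positions 5, 18)
Effective Tm = 70 − 2×4 = 70 − 8 = 62°C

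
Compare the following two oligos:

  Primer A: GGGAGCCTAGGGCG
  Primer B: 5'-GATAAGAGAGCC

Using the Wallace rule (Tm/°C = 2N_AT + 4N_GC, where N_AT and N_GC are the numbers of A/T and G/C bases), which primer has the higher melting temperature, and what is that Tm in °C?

Primer A: A+T=3, G+C=11 → Tm = 2(3)+4(11) = 50°C
Primer B: A+T=6, G+C=6 → Tm = 2(6)+4(6) = 36°C
50°C vs 36°C → primer A is higher.

Primer A, 50°C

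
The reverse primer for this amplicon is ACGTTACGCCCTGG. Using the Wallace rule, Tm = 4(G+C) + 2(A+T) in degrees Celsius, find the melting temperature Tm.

46°C

Counting bases: T=3, A=2, C=5, G=4
AT pairs contribute 5, GC pairs contribute 9.
Tm = 2(5) + 4(9) = 10 + 36 = 46°C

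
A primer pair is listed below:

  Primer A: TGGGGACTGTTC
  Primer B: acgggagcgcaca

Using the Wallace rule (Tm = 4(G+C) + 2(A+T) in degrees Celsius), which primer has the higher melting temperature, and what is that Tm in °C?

Primer B, 44°C

Primer A: A+T=5, G+C=7 → Tm = 2(5)+4(7) = 38°C
Primer B: A+T=4, G+C=9 → Tm = 2(4)+4(9) = 44°C
38°C vs 44°C → primer B is higher.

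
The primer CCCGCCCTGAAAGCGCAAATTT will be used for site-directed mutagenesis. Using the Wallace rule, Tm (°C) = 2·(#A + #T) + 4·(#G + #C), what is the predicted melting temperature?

68°C

T=4, A=6, G=4, C=8
So N_AT = 10 and N_GC = 12.
Tm = 4·12 + 2·10 = 48 + 20 = 68°C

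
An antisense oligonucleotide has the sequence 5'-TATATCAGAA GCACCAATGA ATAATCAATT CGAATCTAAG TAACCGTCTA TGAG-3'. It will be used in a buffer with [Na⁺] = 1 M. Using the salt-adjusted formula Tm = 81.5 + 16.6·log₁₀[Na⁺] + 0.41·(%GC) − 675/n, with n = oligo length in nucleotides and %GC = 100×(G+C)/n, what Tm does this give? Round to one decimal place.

82.7°C

Length n = 54. G=8, A=22, T=14, C=10
G+C = 18, so %GC = 18/54 × 100 = 33.333%
Salt term: 16.6 × (0) = 0
GC term: 0.41 × 33.333 = 13.667; length term: −675/54 = −12.5
Tm = 81.5 + (0) + 13.667 − 12.5 = 82.667 → 82.7°C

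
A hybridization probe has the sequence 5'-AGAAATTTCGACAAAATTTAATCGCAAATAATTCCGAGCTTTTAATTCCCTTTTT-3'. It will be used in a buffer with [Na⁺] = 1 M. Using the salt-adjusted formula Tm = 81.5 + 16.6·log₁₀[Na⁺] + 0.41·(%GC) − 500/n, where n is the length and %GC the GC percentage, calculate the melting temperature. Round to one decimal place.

Length n = 55. T=21, G=5, A=19, C=10
G+C = 15, so %GC = 15/55 × 100 = 27.273%
Salt term: 16.6 × (0) = 0
GC term: 0.41 × 27.273 = 11.182; length term: −500/55 = −9.091
Tm = 81.5 + (0) + 11.182 − 9.091 = 83.591 → 83.6°C

83.6°C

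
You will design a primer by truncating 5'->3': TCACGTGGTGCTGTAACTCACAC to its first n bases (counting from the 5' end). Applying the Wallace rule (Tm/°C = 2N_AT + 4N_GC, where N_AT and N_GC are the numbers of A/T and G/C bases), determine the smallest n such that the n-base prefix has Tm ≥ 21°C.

n = 7

First 6 bases: TCACGT → Tm = 18°C (< 21°C)
First 7 bases: TCACGTG → Tm = 22°C (≥ 21°C)
Since every base adds ≥2°C, Tm only increases with n, so the threshold is first crossed at n = 7.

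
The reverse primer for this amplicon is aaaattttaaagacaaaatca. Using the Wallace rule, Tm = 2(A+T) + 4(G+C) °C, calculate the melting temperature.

48°C

C=2, G=1, A=13, T=5
So N_AT = 18 and N_GC = 3.
Tm = 2(18) + 4(3) = 36 + 12 = 48°C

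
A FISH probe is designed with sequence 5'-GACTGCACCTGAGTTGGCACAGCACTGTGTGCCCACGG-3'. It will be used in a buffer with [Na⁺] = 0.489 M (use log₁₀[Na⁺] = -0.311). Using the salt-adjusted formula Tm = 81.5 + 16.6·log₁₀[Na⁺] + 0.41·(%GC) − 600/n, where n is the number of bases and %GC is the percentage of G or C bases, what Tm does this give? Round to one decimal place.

Length n = 38. G=12, T=7, C=12, A=7
G+C = 24, so %GC = 24/38 × 100 = 63.158%
Salt term: 16.6 × (-0.311) = -5.163
GC term: 0.41 × 63.158 = 25.895; length term: −600/38 = −15.789
Tm = 81.5 + (-5.163) + 25.895 − 15.789 = 86.443 → 86.4°C

86.4°C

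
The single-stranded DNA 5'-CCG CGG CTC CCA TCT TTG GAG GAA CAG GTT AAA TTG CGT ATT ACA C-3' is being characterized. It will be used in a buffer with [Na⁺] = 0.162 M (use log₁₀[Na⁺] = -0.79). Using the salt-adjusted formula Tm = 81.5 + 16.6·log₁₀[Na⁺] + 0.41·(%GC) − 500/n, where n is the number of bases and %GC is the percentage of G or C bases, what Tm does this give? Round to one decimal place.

Length n = 46. C=12, G=11, T=12, A=11
G+C = 23, so %GC = 23/46 × 100 = 50%
Salt term: 16.6 × (-0.79) = -13.114
GC term: 0.41 × 50 = 20.5; length term: −500/46 = −10.87
Tm = 81.5 + (-13.114) + 20.5 − 10.87 = 78.016 → 78.0°C

78.0°C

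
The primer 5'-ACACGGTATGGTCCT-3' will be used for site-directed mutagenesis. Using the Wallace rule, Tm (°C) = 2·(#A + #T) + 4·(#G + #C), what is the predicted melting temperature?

46°C

Base counts: T=4, C=4, G=4, A=3
AT pairs contribute 7, GC pairs contribute 8.
Tm = 2×7 + 4×8 = 46°C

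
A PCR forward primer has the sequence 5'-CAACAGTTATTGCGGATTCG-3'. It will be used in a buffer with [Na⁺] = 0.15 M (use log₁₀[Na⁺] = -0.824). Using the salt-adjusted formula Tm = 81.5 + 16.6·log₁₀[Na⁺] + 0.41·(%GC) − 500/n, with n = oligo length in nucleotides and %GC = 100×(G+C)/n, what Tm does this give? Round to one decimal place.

61.3°C

Length n = 20. T=6, G=5, A=5, C=4
G+C = 9, so %GC = 9/20 × 100 = 45%
Salt term: 16.6 × (-0.824) = -13.678
GC term: 0.41 × 45 = 18.45; length term: −500/20 = −25
Tm = 81.5 + (-13.678) + 18.45 − 25 = 61.272 → 61.3°C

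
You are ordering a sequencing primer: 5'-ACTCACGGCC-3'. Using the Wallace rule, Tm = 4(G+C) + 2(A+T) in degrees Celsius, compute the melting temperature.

Base counts: A=2, G=2, C=5, T=1
So N_AT = 3 and N_GC = 7.
Tm = 2(3) + 4(7) = 6 + 28 = 34°C

34°C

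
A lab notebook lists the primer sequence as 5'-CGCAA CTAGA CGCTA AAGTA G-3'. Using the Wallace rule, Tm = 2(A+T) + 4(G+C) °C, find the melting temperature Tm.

Scanning the sequence gives A=8, G=5, T=3, C=5.
So N_AT = 11 and N_GC = 10.
Tm = 4·10 + 2·11 = 40 + 22 = 62°C

62°C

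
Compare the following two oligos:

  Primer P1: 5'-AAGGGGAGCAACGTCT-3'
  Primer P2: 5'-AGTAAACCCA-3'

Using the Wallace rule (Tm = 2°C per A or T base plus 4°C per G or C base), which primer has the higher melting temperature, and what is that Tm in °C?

Primer P1, 50°C

Primer P1: A+T=7, G+C=9 → Tm = 2(7)+4(9) = 50°C
Primer P2: A+T=6, G+C=4 → Tm = 2(6)+4(4) = 28°C
50°C vs 28°C → primer P1 is higher.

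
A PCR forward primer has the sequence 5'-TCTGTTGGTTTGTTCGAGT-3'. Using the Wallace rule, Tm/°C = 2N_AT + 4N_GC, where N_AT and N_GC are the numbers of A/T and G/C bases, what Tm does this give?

Scanning the sequence gives C=2, G=6, T=10, A=1.
So N_AT = 11 and N_GC = 8.
Tm = 2(11) + 4(8) = 22 + 32 = 54°C

54°C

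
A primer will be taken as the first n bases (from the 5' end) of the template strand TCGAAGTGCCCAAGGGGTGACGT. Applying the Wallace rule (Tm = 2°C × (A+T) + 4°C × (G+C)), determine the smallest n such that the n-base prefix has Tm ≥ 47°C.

n = 15

First 14 bases: TCGAAGTGCCCAAG → Tm = 44°C (< 47°C)
First 15 bases: TCGAAGTGCCCAAGG → Tm = 48°C (≥ 47°C)
Since every base adds ≥2°C, Tm only increases with n, so the threshold is first crossed at n = 15.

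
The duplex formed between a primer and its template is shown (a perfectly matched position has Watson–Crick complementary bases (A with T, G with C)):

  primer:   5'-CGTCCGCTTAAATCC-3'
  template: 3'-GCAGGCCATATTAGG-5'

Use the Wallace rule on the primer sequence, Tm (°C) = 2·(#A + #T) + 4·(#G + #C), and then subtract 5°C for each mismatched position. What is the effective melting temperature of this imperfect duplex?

Primer base counts: A=3, T=4, G=2, C=6 → A+T=7, G+C=8
Perfect-match Tm = 2(7) + 4(8) = 14 + 32 = 46°C
Mismatches (positions where the bases are not complementary): 3 (at positions 7, 9, 10)
Effective Tm = 46 − 3×5 = 46 − 15 = 31°C

31°C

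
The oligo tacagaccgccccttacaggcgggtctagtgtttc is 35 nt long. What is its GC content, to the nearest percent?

57%

Counting bases: C=11, A=6, T=9, G=9
G+C = 9 + 11 = 20 out of 35 bases
%GC = 20/35 × 100 = 57.14% ≈ 57%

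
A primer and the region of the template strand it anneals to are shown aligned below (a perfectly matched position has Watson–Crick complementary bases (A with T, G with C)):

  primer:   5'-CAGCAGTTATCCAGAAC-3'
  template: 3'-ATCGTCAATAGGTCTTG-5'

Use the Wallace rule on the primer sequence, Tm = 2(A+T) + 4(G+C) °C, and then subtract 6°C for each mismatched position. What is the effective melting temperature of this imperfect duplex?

44°C

Primer base counts: A=6, T=3, G=3, C=5 → A+T=9, G+C=8
Perfect-match Tm = 2(9) + 4(8) = 18 + 32 = 50°C
Mismatches (positions where the bases are not complementary): 1 (at position 1)
Effective Tm = 50 − 1×6 = 50 − 6 = 44°C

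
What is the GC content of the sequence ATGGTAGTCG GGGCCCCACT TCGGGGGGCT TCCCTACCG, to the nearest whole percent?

Counting bases: A=4, C=13, G=14, T=8
G+C = 14 + 13 = 27 out of 39 bases
%GC = 27/39 × 100 = 69.23% ≈ 69%

69%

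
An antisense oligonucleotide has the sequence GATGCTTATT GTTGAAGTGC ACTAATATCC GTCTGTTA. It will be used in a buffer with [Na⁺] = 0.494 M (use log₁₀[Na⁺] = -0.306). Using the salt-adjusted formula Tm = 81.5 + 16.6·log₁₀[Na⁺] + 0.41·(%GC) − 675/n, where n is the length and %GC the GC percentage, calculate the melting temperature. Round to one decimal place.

Length n = 38. Scanning the sequence gives C=6, G=8, A=9, T=15.
G+C = 14, so %GC = 14/38 × 100 = 36.842%
Salt term: 16.6 × (-0.306) = -5.08
GC term: 0.41 × 36.842 = 15.105; length term: −675/38 = −17.763
Tm = 81.5 + (-5.08) + 15.105 − 17.763 = 73.762 → 73.8°C

73.8°C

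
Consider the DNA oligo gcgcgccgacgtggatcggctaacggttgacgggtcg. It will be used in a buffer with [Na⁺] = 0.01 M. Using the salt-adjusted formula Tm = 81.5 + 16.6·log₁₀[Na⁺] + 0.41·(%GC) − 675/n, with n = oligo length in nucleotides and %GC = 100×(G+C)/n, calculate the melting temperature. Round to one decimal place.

Length n = 37. Base counts: A=5, G=16, C=10, T=6
G+C = 26, so %GC = 26/37 × 100 = 70.27%
Salt term: 16.6 × (-2) = -33.2
GC term: 0.41 × 70.27 = 28.811; length term: −675/37 = −18.243
Tm = 81.5 + (-33.2) + 28.811 − 18.243 = 58.868 → 58.9°C

58.9°C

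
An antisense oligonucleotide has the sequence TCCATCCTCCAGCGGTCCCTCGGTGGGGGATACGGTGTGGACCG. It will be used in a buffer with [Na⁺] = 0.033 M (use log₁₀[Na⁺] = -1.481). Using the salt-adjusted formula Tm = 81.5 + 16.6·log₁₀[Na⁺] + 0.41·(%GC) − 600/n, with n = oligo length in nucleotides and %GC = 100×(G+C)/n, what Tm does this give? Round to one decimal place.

71.2°C

Length n = 44. G=16, A=5, C=14, T=9
G+C = 30, so %GC = 30/44 × 100 = 68.182%
Salt term: 16.6 × (-1.481) = -24.585
GC term: 0.41 × 68.182 = 27.955; length term: −600/44 = −13.636
Tm = 81.5 + (-24.585) + 27.955 − 13.636 = 71.234 → 71.2°C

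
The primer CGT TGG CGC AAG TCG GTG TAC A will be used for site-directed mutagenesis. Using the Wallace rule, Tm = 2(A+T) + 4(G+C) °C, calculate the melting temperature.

Counting bases: T=5, A=4, G=8, C=5
So N_AT = 9 and N_GC = 13.
Tm = 4·13 + 2·9 = 52 + 18 = 70°C

70°C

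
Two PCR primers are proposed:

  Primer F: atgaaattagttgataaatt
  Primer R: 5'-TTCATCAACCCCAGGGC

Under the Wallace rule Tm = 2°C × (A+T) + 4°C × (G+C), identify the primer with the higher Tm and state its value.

Primer F: A+T=17, G+C=3 → Tm = 2(17)+4(3) = 46°C
Primer R: A+T=7, G+C=10 → Tm = 2(7)+4(10) = 54°C
46°C vs 54°C → primer R is higher.

Primer R, 54°C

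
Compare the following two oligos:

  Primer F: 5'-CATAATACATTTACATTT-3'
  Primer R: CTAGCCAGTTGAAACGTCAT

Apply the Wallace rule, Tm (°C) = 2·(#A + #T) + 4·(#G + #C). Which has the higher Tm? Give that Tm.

Primer F: A+T=15, G+C=3 → Tm = 2(15)+4(3) = 42°C
Primer R: A+T=11, G+C=9 → Tm = 2(11)+4(9) = 58°C
42°C vs 58°C → primer R is higher.

Primer R, 58°C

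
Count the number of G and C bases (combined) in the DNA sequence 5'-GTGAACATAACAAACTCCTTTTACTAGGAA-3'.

10

Base counts: T=8, A=12, G=4, C=6
G+C = 4 + 6 = 10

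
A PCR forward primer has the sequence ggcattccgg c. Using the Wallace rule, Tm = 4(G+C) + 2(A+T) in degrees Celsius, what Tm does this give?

38°C

A=1, G=4, T=2, C=4
So N_AT = 3 and N_GC = 8.
Tm = 4·8 + 2·3 = 32 + 6 = 38°C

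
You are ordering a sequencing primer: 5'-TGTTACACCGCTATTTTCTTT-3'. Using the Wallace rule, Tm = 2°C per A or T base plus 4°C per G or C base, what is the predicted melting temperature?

56°C

Base counts: T=11, A=3, G=2, C=5
AT pairs contribute 14, GC pairs contribute 7.
Tm = 2×14 + 4×7 = 56°C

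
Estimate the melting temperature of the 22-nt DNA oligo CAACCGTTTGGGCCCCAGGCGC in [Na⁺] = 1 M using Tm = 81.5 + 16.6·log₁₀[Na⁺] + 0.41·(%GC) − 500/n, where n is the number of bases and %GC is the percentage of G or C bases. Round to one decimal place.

Length n = 22. Scanning the sequence gives C=9, G=7, A=3, T=3.
G+C = 16, so %GC = 16/22 × 100 = 72.727%
Salt term: 16.6 × (0) = 0
GC term: 0.41 × 72.727 = 29.818; length term: −500/22 = −22.727
Tm = 81.5 + (0) + 29.818 − 22.727 = 88.591 → 88.6°C

88.6°C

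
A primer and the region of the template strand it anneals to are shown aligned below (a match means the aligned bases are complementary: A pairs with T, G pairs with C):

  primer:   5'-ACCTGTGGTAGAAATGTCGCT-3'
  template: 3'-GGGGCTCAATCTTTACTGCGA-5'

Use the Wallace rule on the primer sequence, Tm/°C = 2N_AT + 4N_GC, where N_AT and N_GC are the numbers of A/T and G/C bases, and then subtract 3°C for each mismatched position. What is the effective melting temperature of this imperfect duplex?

Primer base counts: A=5, T=6, G=6, C=4 → A+T=11, G+C=10
Perfect-match Tm = 2(11) + 4(10) = 22 + 40 = 62°C
Mismatches (positions where the bases are not complementary): 5 (at positions 1, 4, 6, 8, 17)
Effective Tm = 62 − 5×3 = 62 − 15 = 47°C

47°C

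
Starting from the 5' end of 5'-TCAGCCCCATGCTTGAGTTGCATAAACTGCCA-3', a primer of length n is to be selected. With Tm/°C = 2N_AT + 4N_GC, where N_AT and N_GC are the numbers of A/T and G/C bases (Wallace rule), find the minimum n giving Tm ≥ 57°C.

First 18 bases: TCAGCCCCATGCTTGAGT → Tm = 56°C (< 57°C)
First 19 bases: TCAGCCCCATGCTTGAGTT → Tm = 58°C (≥ 57°C)
Each additional base adds 2°C (A/T) or 4°C (G/C), so Tm is non-decreasing in n; n = 19 is the first length to reach 57°C.

n = 19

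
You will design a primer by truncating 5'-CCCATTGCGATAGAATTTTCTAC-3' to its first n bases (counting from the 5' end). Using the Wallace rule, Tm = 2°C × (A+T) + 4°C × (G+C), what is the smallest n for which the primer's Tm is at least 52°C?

First 18 bases: CCCATTGCGATAGAATTT → Tm = 50°C (< 52°C)
First 19 bases: CCCATTGCGATAGAATTTT → Tm = 52°C (≥ 52°C)
Since every base adds ≥2°C, Tm only increases with n, so the threshold is first crossed at n = 19.

n = 19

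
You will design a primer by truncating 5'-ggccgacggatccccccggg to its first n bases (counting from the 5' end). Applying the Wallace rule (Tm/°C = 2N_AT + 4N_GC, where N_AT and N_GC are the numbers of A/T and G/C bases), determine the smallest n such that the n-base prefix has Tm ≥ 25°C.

n = 7

First 6 bases: GGCCGA → Tm = 22°C (< 25°C)
First 7 bases: GGCCGAC → Tm = 26°C (≥ 25°C)
Since every base adds ≥2°C, Tm only increases with n, so the threshold is first crossed at n = 7.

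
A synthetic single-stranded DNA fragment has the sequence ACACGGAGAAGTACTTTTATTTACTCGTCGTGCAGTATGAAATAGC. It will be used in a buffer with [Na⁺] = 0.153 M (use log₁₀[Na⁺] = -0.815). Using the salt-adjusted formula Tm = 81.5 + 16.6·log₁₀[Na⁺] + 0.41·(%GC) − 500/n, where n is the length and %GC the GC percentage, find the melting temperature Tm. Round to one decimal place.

73.1°C

Length n = 46. Base counts: T=14, C=8, A=14, G=10
G+C = 18, so %GC = 18/46 × 100 = 39.13%
Salt term: 16.6 × (-0.815) = -13.529
GC term: 0.41 × 39.13 = 16.043; length term: −500/46 = −10.87
Tm = 81.5 + (-13.529) + 16.043 − 10.87 = 73.144 → 73.1°C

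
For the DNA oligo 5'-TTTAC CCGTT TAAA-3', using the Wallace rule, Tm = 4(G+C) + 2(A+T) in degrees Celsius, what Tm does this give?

36°C

Base counts: G=1, A=4, T=6, C=3
AT pairs contribute 10, GC pairs contribute 4.
Tm = 2×10 + 4×4 = 36°C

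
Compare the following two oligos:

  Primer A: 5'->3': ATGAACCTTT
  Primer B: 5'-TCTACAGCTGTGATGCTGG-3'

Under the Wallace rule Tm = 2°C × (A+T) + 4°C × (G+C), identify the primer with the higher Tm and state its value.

Primer A: A+T=7, G+C=3 → Tm = 2(7)+4(3) = 26°C
Primer B: A+T=9, G+C=10 → Tm = 2(9)+4(10) = 58°C
26°C vs 58°C → primer B is higher.

Primer B, 58°C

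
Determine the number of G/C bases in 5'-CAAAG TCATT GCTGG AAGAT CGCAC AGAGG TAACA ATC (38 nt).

Scanning the sequence gives T=7, A=14, G=9, C=8.
Total G or C: 9 + 8 = 17

17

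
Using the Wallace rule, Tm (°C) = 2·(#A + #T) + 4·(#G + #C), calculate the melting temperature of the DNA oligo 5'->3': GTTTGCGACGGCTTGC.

52°C

G=6, T=5, A=1, C=4
A+T = 6, G+C = 10
Tm = 2×6 + 4×10 = 52°C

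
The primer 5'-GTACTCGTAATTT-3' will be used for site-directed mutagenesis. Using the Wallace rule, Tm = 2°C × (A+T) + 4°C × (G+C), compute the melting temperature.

34°C

T=6, A=3, C=2, G=2
A+T = 9, G+C = 4
Tm = 4·4 + 2·9 = 16 + 18 = 34°C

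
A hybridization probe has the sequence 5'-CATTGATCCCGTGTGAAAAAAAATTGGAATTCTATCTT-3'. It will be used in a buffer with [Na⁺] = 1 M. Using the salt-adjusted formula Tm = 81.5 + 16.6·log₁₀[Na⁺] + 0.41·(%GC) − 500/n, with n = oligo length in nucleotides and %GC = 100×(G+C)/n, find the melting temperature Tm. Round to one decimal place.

Length n = 38. C=6, T=13, G=6, A=13
G+C = 12, so %GC = 12/38 × 100 = 31.579%
Salt term: 16.6 × (0) = 0
GC term: 0.41 × 31.579 = 12.947; length term: −500/38 = −13.158
Tm = 81.5 + (0) + 12.947 − 13.158 = 81.289 → 81.3°C

81.3°C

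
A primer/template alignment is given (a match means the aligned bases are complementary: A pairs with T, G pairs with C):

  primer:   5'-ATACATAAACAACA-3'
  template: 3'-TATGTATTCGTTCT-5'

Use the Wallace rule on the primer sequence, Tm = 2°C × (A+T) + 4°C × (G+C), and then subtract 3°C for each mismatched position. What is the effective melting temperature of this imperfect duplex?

Primer base counts: A=9, T=2, G=0, C=3 → A+T=11, G+C=3
Perfect-match Tm = 2(11) + 4(3) = 22 + 12 = 34°C
Mismatches (positions where the bases are not complementary): 2 (at positions 9, 13)
Effective Tm = 34 − 2×3 = 34 − 6 = 28°C

28°C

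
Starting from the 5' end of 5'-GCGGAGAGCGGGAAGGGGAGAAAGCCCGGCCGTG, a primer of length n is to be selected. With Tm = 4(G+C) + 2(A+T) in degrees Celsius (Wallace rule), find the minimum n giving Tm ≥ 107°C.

n = 31

First 30 bases: GCGGAGAGCGGGAAGGGGAGAAAGCCCGGC → Tm = 104°C (< 107°C)
First 31 bases: GCGGAGAGCGGGAAGGGGAGAAAGCCCGGCC → Tm = 108°C (≥ 107°C)
Each additional base adds 2°C (A/T) or 4°C (G/C), so Tm is non-decreasing in n; n = 31 is the first length to reach 107°C.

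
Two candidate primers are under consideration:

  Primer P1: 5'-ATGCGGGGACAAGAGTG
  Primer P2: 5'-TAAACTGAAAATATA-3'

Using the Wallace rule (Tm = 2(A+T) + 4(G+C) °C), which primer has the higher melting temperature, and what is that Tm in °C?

Primer P1, 54°C

Primer P1: A+T=7, G+C=10 → Tm = 2(7)+4(10) = 54°C
Primer P2: A+T=13, G+C=2 → Tm = 2(13)+4(2) = 34°C
54°C vs 34°C → primer P1 is higher.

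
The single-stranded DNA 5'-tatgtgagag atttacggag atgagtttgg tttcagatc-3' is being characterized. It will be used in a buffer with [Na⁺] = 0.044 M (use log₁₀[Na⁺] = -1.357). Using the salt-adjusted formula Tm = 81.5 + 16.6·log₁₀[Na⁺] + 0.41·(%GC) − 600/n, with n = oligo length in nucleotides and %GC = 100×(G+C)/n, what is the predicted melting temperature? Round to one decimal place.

59.4°C

Length n = 39. Counting bases: A=10, T=14, C=3, G=12
G+C = 15, so %GC = 15/39 × 100 = 38.462%
Salt term: 16.6 × (-1.357) = -22.526
GC term: 0.41 × 38.462 = 15.769; length term: −600/39 = −15.385
Tm = 81.5 + (-22.526) + 15.769 − 15.385 = 59.358 → 59.4°C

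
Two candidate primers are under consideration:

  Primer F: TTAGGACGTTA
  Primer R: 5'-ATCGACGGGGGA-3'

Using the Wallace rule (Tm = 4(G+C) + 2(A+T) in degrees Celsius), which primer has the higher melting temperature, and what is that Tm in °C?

Primer F: A+T=7, G+C=4 → Tm = 2(7)+4(4) = 30°C
Primer R: A+T=4, G+C=8 → Tm = 2(4)+4(8) = 40°C
30°C vs 40°C → primer R is higher.

Primer R, 40°C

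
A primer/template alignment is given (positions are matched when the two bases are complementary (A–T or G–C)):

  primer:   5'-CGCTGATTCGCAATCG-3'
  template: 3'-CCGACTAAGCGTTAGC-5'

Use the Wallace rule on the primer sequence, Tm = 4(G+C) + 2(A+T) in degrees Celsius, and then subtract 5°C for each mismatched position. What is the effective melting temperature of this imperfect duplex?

Primer base counts: A=3, T=4, G=4, C=5 → A+T=7, G+C=9
Perfect-match Tm = 2(7) + 4(9) = 14 + 36 = 50°C
Mismatches (positions where the bases are not complementary): 1 (at position 1)
Effective Tm = 50 − 1×5 = 50 − 5 = 45°C

45°C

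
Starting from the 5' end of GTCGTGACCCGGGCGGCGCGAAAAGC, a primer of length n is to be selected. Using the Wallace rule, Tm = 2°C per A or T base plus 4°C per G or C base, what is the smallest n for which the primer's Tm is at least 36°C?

First 10 bases: GTCGTGACCC → Tm = 34°C (< 36°C)
First 11 bases: GTCGTGACCCG → Tm = 38°C (≥ 36°C)
Since every base adds ≥2°C, Tm only increases with n, so the threshold is first crossed at n = 11.

n = 11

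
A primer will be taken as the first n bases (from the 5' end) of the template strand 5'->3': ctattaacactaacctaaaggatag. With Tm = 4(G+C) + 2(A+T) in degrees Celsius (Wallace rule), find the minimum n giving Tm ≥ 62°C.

First 23 bases: CTATTAACACTAACCTAAAGGAT → Tm = 60°C (< 62°C)
First 24 bases: CTATTAACACTAACCTAAAGGATA → Tm = 62°C (≥ 62°C)
Since every base adds ≥2°C, Tm only increases with n, so the threshold is first crossed at n = 24.

n = 24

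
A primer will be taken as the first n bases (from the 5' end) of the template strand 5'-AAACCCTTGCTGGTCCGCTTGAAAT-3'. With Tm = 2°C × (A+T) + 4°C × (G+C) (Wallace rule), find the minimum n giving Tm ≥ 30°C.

First 9 bases: AAACCCTTG → Tm = 26°C (< 30°C)
First 10 bases: AAACCCTTGC → Tm = 30°C (≥ 30°C)
Each additional base adds 2°C (A/T) or 4°C (G/C), so Tm is non-decreasing in n; n = 10 is the first length to reach 30°C.

n = 10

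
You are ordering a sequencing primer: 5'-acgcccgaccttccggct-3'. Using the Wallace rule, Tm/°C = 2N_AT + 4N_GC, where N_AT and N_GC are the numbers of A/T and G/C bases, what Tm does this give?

62°C

Base counts: G=4, A=2, T=3, C=9
AT pairs contribute 5, GC pairs contribute 13.
Tm = 2×5 + 4×13 = 62°C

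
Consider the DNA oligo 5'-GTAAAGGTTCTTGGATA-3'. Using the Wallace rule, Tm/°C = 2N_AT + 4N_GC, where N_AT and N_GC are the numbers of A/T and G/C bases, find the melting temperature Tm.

G=5, C=1, A=5, T=6
So N_AT = 11 and N_GC = 6.
Tm = 4·6 + 2·11 = 24 + 22 = 46°C

46°C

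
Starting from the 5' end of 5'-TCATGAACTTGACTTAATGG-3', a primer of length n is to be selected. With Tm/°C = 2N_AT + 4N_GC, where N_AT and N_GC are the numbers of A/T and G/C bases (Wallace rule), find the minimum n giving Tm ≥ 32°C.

n = 12

First 11 bases: TCATGAACTTG → Tm = 30°C (< 32°C)
First 12 bases: TCATGAACTTGA → Tm = 32°C (≥ 32°C)
Since every base adds ≥2°C, Tm only increases with n, so the threshold is first crossed at n = 12.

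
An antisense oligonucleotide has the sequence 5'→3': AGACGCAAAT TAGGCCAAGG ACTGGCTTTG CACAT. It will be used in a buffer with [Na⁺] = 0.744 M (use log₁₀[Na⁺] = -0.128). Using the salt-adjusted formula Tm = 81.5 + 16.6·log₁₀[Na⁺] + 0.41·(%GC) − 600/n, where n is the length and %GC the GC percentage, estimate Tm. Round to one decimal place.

82.1°C

Length n = 35. Base counts: C=8, A=11, T=7, G=9
G+C = 17, so %GC = 17/35 × 100 = 48.571%
Salt term: 16.6 × (-0.128) = -2.125
GC term: 0.41 × 48.571 = 19.914; length term: −600/35 = −17.143
Tm = 81.5 + (-2.125) + 19.914 − 17.143 = 82.146 → 82.1°C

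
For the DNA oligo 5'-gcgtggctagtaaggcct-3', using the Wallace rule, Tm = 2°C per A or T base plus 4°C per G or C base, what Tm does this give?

G=7, A=3, T=4, C=4
So N_AT = 7 and N_GC = 11.
Tm = 2×7 + 4×11 = 58°C

58°C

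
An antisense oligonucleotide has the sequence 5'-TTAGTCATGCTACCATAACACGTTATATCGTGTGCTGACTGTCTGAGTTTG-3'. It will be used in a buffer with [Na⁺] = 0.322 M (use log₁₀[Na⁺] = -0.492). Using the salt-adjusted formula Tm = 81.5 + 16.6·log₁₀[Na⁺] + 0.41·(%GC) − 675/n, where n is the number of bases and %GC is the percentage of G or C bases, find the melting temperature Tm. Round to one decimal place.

77.0°C

Length n = 51. Base counts: G=11, A=11, T=19, C=10
G+C = 21, so %GC = 21/51 × 100 = 41.176%
Salt term: 16.6 × (-0.492) = -8.167
GC term: 0.41 × 41.176 = 16.882; length term: −675/51 = −13.235
Tm = 81.5 + (-8.167) + 16.882 − 13.235 = 76.98 → 77.0°C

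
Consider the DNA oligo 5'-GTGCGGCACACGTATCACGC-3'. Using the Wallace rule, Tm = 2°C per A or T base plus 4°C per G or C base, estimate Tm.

66°C

Base counts: G=6, T=3, C=7, A=4
A+T = 7, G+C = 13
Tm = 4·13 + 2·7 = 52 + 14 = 66°C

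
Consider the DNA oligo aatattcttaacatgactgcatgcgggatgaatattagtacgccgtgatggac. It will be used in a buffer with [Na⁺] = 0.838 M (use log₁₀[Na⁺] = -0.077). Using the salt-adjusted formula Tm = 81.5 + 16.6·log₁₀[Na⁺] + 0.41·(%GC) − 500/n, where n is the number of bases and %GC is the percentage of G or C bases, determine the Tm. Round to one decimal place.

87.8°C

Length n = 53. Scanning the sequence gives G=13, C=9, T=15, A=16.
G+C = 22, so %GC = 22/53 × 100 = 41.509%
Salt term: 16.6 × (-0.077) = -1.278
GC term: 0.41 × 41.509 = 17.019; length term: −500/53 = −9.434
Tm = 81.5 + (-1.278) + 17.019 − 9.434 = 87.807 → 87.8°C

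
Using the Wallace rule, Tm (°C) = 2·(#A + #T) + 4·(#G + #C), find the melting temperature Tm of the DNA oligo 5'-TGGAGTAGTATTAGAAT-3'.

Base counts: G=5, C=0, T=6, A=6
AT pairs contribute 12, GC pairs contribute 5.
Tm = 4·5 + 2·12 = 20 + 24 = 44°C

44°C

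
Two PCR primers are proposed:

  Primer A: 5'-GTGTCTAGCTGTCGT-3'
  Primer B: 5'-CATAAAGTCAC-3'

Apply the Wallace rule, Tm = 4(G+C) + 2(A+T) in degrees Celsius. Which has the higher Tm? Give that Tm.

Primer A: A+T=7, G+C=8 → Tm = 2(7)+4(8) = 46°C
Primer B: A+T=7, G+C=4 → Tm = 2(7)+4(4) = 30°C
46°C vs 30°C → primer A is higher.

Primer A, 46°C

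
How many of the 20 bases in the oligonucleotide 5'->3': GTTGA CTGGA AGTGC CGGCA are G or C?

Scanning the sequence gives T=4, A=4, C=4, G=8.
Total G or C: 8 + 4 = 12

12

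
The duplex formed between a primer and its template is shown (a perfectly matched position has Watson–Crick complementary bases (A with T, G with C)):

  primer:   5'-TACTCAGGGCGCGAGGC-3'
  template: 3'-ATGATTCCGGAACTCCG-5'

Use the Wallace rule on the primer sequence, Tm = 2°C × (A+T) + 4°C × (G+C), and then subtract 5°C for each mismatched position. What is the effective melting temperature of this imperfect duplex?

38°C

Primer base counts: A=3, T=2, G=7, C=5 → A+T=5, G+C=12
Perfect-match Tm = 2(5) + 4(12) = 10 + 48 = 58°C
Mismatches (positions where the bases are not complementary): 4 (at positions 5, 9, 11, 12)
Effective Tm = 58 − 4×5 = 58 − 20 = 38°C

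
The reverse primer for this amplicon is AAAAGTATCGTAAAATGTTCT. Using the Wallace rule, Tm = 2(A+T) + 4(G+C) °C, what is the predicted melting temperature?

Scanning the sequence gives G=3, A=9, C=2, T=7.
AT pairs contribute 16, GC pairs contribute 5.
Tm = 2×16 + 4×5 = 52°C

52°C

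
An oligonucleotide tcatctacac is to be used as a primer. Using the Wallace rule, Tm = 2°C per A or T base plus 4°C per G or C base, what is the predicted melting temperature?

Base counts: C=4, A=3, G=0, T=3
So N_AT = 6 and N_GC = 4.
Tm = 2×6 + 4×4 = 28°C

28°C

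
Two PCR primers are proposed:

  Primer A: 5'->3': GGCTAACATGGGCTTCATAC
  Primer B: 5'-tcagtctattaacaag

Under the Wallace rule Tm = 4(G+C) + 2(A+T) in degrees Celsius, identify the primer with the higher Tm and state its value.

Primer A: A+T=10, G+C=10 → Tm = 2(10)+4(10) = 60°C
Primer B: A+T=11, G+C=5 → Tm = 2(11)+4(5) = 42°C
60°C vs 42°C → primer A is higher.

Primer A, 60°C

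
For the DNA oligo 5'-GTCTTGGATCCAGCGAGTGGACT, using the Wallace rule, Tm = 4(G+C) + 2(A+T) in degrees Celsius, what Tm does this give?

T=6, C=5, G=8, A=4
So N_AT = 10 and N_GC = 13.
Tm = 2(10) + 4(13) = 20 + 52 = 72°C

72°C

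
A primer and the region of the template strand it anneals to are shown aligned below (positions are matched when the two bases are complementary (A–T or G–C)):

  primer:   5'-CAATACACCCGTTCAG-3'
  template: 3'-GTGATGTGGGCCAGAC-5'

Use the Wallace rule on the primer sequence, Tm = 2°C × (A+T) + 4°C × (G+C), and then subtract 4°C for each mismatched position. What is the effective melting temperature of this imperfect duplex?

36°C

Primer base counts: A=5, T=3, G=2, C=6 → A+T=8, G+C=8
Perfect-match Tm = 2(8) + 4(8) = 16 + 32 = 48°C
Mismatches (positions where the bases are not complementary): 3 (at positions 3, 12, 15)
Effective Tm = 48 − 3×4 = 48 − 12 = 36°C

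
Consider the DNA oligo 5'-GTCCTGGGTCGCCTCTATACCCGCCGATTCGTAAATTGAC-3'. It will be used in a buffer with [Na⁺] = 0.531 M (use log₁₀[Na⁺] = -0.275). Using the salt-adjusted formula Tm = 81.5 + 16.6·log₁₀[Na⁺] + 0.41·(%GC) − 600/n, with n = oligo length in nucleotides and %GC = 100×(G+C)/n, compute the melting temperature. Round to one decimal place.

Length n = 40. Counting bases: G=9, A=7, C=13, T=11
G+C = 22, so %GC = 22/40 × 100 = 55%
Salt term: 16.6 × (-0.275) = -4.565
GC term: 0.41 × 55 = 22.55; length term: −600/40 = −15
Tm = 81.5 + (-4.565) + 22.55 − 15 = 84.485 → 84.5°C

84.5°C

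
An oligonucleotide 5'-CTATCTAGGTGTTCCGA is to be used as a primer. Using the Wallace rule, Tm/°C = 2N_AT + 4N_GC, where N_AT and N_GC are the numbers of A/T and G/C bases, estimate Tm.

Counting bases: A=3, T=6, G=4, C=4
AT pairs contribute 9, GC pairs contribute 8.
Tm = 2(9) + 4(8) = 18 + 32 = 50°C

50°C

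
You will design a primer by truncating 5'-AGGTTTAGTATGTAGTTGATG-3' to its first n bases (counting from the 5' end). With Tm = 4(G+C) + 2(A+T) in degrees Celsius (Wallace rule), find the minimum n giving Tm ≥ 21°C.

First 7 bases: AGGTTTA → Tm = 18°C (< 21°C)
First 8 bases: AGGTTTAG → Tm = 22°C (≥ 21°C)
Each additional base adds 2°C (A/T) or 4°C (G/C), so Tm is non-decreasing in n; n = 8 is the first length to reach 21°C.

n = 8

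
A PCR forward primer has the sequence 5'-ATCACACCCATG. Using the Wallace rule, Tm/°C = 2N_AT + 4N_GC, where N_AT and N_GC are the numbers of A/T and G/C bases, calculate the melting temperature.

Counting bases: T=2, G=1, C=5, A=4
So N_AT = 6 and N_GC = 6.
Tm = 2(6) + 4(6) = 12 + 24 = 36°C

36°C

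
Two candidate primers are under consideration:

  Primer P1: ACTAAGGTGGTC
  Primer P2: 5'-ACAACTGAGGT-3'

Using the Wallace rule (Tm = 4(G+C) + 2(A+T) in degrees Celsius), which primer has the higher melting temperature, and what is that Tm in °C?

Primer P1, 36°C

Primer P1: A+T=6, G+C=6 → Tm = 2(6)+4(6) = 36°C
Primer P2: A+T=6, G+C=5 → Tm = 2(6)+4(5) = 32°C
36°C vs 32°C → primer P1 is higher.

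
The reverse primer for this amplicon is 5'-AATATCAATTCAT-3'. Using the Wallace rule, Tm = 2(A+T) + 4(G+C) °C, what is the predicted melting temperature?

A=6, C=2, T=5, G=0
AT pairs contribute 11, GC pairs contribute 2.
Tm = 4·2 + 2·11 = 8 + 22 = 30°C

30°C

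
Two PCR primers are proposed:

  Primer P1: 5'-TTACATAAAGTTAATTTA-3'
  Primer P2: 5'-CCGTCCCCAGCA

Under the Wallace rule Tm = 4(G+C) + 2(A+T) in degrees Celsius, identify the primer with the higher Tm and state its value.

Primer P1: A+T=16, G+C=2 → Tm = 2(16)+4(2) = 40°C
Primer P2: A+T=3, G+C=9 → Tm = 2(3)+4(9) = 42°C
40°C vs 42°C → primer P2 is higher.

Primer P2, 42°C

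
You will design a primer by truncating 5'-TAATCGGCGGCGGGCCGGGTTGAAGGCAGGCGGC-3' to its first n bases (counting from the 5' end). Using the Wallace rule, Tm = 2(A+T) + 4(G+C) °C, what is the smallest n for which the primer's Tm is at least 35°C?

First 10 bases: TAATCGGCGG → Tm = 32°C (< 35°C)
First 11 bases: TAATCGGCGGC → Tm = 36°C (≥ 35°C)
Since every base adds ≥2°C, Tm only increases with n, so the threshold is first crossed at n = 11.

n = 11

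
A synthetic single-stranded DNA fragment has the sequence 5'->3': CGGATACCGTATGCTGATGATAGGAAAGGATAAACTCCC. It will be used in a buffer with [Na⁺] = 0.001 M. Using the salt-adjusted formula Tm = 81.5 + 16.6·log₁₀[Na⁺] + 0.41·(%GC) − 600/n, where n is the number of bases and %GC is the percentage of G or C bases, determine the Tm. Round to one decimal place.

Length n = 39. Base counts: G=10, A=13, T=8, C=8
G+C = 18, so %GC = 18/39 × 100 = 46.154%
Salt term: 16.6 × (-3) = -49.8
GC term: 0.41 × 46.154 = 18.923; length term: −600/39 = −15.385
Tm = 81.5 + (-49.8) + 18.923 − 15.385 = 35.238 → 35.2°C

35.2°C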